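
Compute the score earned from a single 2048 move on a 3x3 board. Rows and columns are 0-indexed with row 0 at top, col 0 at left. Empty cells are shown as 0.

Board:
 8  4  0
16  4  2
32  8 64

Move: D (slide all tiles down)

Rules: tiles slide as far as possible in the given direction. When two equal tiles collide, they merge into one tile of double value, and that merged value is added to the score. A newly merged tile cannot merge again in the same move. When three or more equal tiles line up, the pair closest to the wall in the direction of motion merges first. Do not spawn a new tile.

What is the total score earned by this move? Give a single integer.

Slide down:
col 0: [8, 16, 32] -> [8, 16, 32]  score +0 (running 0)
col 1: [4, 4, 8] -> [0, 8, 8]  score +8 (running 8)
col 2: [0, 2, 64] -> [0, 2, 64]  score +0 (running 8)
Board after move:
 8  0  0
16  8  2
32  8 64

Answer: 8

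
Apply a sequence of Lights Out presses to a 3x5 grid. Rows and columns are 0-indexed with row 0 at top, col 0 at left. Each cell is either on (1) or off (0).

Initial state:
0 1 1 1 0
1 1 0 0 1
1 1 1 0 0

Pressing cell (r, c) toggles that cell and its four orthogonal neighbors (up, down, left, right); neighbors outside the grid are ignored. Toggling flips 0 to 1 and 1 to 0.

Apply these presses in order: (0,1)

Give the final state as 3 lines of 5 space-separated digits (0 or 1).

After press 1 at (0,1):
1 0 0 1 0
1 0 0 0 1
1 1 1 0 0

Answer: 1 0 0 1 0
1 0 0 0 1
1 1 1 0 0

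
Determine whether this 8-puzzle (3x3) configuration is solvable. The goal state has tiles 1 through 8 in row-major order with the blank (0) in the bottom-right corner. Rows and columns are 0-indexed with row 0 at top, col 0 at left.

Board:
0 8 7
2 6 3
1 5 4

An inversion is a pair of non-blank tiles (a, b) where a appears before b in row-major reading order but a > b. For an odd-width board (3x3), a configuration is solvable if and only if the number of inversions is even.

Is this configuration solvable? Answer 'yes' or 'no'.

Inversions (pairs i<j in row-major order where tile[i] > tile[j] > 0): 20
20 is even, so the puzzle is solvable.

Answer: yes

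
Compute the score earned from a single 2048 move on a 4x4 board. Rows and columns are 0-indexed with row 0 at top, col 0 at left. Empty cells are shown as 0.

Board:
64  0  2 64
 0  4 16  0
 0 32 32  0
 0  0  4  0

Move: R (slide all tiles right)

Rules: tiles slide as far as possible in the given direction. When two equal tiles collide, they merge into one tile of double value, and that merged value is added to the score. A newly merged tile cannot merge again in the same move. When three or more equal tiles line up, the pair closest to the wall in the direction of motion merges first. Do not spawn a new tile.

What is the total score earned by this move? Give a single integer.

Answer: 64

Derivation:
Slide right:
row 0: [64, 0, 2, 64] -> [0, 64, 2, 64]  score +0 (running 0)
row 1: [0, 4, 16, 0] -> [0, 0, 4, 16]  score +0 (running 0)
row 2: [0, 32, 32, 0] -> [0, 0, 0, 64]  score +64 (running 64)
row 3: [0, 0, 4, 0] -> [0, 0, 0, 4]  score +0 (running 64)
Board after move:
 0 64  2 64
 0  0  4 16
 0  0  0 64
 0  0  0  4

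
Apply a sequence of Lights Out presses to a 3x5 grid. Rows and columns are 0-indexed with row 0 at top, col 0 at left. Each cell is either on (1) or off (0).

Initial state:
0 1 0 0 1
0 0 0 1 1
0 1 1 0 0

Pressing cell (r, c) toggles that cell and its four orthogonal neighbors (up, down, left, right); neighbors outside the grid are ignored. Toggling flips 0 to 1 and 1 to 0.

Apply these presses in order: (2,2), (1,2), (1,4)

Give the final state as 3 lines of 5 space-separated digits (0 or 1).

Answer: 0 1 1 0 0
0 1 0 1 0
0 0 1 1 1

Derivation:
After press 1 at (2,2):
0 1 0 0 1
0 0 1 1 1
0 0 0 1 0

After press 2 at (1,2):
0 1 1 0 1
0 1 0 0 1
0 0 1 1 0

After press 3 at (1,4):
0 1 1 0 0
0 1 0 1 0
0 0 1 1 1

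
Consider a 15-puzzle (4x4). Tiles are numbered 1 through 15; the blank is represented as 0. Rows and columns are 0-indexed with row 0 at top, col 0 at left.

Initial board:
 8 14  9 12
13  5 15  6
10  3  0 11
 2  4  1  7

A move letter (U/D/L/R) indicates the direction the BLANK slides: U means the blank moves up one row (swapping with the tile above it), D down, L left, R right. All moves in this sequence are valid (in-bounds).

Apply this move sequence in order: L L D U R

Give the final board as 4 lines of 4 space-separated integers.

After move 1 (L):
 8 14  9 12
13  5 15  6
10  0  3 11
 2  4  1  7

After move 2 (L):
 8 14  9 12
13  5 15  6
 0 10  3 11
 2  4  1  7

After move 3 (D):
 8 14  9 12
13  5 15  6
 2 10  3 11
 0  4  1  7

After move 4 (U):
 8 14  9 12
13  5 15  6
 0 10  3 11
 2  4  1  7

After move 5 (R):
 8 14  9 12
13  5 15  6
10  0  3 11
 2  4  1  7

Answer:  8 14  9 12
13  5 15  6
10  0  3 11
 2  4  1  7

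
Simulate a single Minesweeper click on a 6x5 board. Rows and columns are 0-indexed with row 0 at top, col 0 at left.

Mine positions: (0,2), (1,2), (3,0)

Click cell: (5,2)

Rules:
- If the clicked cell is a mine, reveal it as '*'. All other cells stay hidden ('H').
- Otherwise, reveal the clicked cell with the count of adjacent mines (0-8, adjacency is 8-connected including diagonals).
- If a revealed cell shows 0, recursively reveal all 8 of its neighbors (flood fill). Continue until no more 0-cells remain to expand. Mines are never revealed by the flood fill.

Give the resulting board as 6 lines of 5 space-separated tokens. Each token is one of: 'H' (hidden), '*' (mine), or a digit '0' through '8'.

H H H 2 0
H H H 2 0
H 2 1 1 0
H 1 0 0 0
1 1 0 0 0
0 0 0 0 0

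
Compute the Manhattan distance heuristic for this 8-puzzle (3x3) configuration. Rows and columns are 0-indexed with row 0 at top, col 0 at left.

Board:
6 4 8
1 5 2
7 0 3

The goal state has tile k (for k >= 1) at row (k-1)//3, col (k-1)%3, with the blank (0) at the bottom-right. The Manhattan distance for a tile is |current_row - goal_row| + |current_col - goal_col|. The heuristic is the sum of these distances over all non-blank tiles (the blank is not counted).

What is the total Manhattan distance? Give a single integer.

Answer: 13

Derivation:
Tile 6: (0,0)->(1,2) = 3
Tile 4: (0,1)->(1,0) = 2
Tile 8: (0,2)->(2,1) = 3
Tile 1: (1,0)->(0,0) = 1
Tile 5: (1,1)->(1,1) = 0
Tile 2: (1,2)->(0,1) = 2
Tile 7: (2,0)->(2,0) = 0
Tile 3: (2,2)->(0,2) = 2
Sum: 3 + 2 + 3 + 1 + 0 + 2 + 0 + 2 = 13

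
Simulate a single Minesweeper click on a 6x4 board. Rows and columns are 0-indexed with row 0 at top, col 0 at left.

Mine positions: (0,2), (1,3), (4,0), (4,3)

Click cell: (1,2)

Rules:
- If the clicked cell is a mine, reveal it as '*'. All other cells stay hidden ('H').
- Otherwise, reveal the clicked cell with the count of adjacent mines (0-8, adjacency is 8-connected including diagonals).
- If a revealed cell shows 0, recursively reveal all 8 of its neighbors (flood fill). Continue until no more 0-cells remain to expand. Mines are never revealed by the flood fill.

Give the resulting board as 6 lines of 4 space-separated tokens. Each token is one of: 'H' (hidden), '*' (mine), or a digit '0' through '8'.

H H H H
H H 2 H
H H H H
H H H H
H H H H
H H H H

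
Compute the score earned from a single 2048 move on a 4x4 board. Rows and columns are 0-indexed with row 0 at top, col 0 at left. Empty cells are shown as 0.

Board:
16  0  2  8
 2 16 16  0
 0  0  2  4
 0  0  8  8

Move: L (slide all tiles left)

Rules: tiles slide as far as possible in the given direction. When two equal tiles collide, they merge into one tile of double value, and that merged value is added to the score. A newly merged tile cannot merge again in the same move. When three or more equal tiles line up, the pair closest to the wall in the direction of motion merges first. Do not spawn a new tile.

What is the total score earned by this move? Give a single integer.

Slide left:
row 0: [16, 0, 2, 8] -> [16, 2, 8, 0]  score +0 (running 0)
row 1: [2, 16, 16, 0] -> [2, 32, 0, 0]  score +32 (running 32)
row 2: [0, 0, 2, 4] -> [2, 4, 0, 0]  score +0 (running 32)
row 3: [0, 0, 8, 8] -> [16, 0, 0, 0]  score +16 (running 48)
Board after move:
16  2  8  0
 2 32  0  0
 2  4  0  0
16  0  0  0

Answer: 48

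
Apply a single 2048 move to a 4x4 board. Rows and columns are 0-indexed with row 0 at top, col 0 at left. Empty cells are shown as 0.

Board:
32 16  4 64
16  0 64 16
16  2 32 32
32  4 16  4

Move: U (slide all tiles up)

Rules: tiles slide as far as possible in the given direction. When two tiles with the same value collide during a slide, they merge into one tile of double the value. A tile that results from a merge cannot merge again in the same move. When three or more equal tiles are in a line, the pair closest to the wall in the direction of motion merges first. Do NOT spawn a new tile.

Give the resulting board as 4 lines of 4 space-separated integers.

Answer: 32 16  4 64
32  2 64 16
32  4 32 32
 0  0 16  4

Derivation:
Slide up:
col 0: [32, 16, 16, 32] -> [32, 32, 32, 0]
col 1: [16, 0, 2, 4] -> [16, 2, 4, 0]
col 2: [4, 64, 32, 16] -> [4, 64, 32, 16]
col 3: [64, 16, 32, 4] -> [64, 16, 32, 4]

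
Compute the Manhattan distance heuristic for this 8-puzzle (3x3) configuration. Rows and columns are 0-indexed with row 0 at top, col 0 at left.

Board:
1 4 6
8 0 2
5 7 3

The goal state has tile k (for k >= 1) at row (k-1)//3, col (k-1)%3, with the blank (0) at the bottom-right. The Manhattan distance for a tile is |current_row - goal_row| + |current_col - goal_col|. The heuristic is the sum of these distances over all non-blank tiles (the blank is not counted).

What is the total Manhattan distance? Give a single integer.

Answer: 12

Derivation:
Tile 1: (0,0)->(0,0) = 0
Tile 4: (0,1)->(1,0) = 2
Tile 6: (0,2)->(1,2) = 1
Tile 8: (1,0)->(2,1) = 2
Tile 2: (1,2)->(0,1) = 2
Tile 5: (2,0)->(1,1) = 2
Tile 7: (2,1)->(2,0) = 1
Tile 3: (2,2)->(0,2) = 2
Sum: 0 + 2 + 1 + 2 + 2 + 2 + 1 + 2 = 12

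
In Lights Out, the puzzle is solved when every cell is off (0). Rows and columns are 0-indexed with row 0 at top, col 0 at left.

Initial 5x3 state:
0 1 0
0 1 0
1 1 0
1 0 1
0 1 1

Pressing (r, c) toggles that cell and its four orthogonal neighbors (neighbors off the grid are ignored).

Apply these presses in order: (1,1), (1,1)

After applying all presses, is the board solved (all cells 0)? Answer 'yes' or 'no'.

After press 1 at (1,1):
0 0 0
1 0 1
1 0 0
1 0 1
0 1 1

After press 2 at (1,1):
0 1 0
0 1 0
1 1 0
1 0 1
0 1 1

Lights still on: 8

Answer: no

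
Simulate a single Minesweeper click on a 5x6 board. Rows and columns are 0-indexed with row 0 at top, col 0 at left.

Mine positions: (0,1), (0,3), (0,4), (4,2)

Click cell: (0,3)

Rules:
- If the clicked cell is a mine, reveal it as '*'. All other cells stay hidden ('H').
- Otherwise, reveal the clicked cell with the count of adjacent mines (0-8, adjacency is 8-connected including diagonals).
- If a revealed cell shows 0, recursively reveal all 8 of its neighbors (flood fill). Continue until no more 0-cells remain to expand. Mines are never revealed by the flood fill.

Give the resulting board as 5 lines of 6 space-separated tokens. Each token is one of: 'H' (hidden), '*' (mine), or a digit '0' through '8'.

H H H * H H
H H H H H H
H H H H H H
H H H H H H
H H H H H H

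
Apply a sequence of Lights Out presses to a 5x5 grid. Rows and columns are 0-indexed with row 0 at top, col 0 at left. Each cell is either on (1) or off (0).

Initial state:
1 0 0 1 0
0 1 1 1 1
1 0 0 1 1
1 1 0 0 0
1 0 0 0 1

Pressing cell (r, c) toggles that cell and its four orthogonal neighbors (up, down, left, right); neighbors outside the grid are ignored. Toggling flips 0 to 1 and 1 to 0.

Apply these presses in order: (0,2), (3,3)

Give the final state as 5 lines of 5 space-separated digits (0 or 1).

Answer: 1 1 1 0 0
0 1 0 1 1
1 0 0 0 1
1 1 1 1 1
1 0 0 1 1

Derivation:
After press 1 at (0,2):
1 1 1 0 0
0 1 0 1 1
1 0 0 1 1
1 1 0 0 0
1 0 0 0 1

After press 2 at (3,3):
1 1 1 0 0
0 1 0 1 1
1 0 0 0 1
1 1 1 1 1
1 0 0 1 1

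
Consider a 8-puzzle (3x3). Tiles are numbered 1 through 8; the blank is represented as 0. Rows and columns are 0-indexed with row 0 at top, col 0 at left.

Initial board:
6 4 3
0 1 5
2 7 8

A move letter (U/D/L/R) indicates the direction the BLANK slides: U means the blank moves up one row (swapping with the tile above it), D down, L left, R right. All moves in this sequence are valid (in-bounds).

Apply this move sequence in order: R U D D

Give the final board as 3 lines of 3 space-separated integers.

Answer: 6 4 3
1 7 5
2 0 8

Derivation:
After move 1 (R):
6 4 3
1 0 5
2 7 8

After move 2 (U):
6 0 3
1 4 5
2 7 8

After move 3 (D):
6 4 3
1 0 5
2 7 8

After move 4 (D):
6 4 3
1 7 5
2 0 8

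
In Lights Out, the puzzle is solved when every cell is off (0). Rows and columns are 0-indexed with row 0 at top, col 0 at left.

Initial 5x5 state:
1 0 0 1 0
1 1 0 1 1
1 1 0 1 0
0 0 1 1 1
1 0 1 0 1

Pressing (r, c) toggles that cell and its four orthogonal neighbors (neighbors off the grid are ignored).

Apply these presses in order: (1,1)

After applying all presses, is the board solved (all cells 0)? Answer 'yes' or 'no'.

After press 1 at (1,1):
1 1 0 1 0
0 0 1 1 1
1 0 0 1 0
0 0 1 1 1
1 0 1 0 1

Lights still on: 14

Answer: no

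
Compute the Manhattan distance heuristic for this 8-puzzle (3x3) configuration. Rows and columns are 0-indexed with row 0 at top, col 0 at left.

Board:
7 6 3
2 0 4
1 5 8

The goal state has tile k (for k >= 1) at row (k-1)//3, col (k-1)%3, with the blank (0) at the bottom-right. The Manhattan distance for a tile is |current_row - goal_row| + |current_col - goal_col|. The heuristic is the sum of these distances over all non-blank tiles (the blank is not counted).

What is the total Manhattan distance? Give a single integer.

Answer: 12

Derivation:
Tile 7: at (0,0), goal (2,0), distance |0-2|+|0-0| = 2
Tile 6: at (0,1), goal (1,2), distance |0-1|+|1-2| = 2
Tile 3: at (0,2), goal (0,2), distance |0-0|+|2-2| = 0
Tile 2: at (1,0), goal (0,1), distance |1-0|+|0-1| = 2
Tile 4: at (1,2), goal (1,0), distance |1-1|+|2-0| = 2
Tile 1: at (2,0), goal (0,0), distance |2-0|+|0-0| = 2
Tile 5: at (2,1), goal (1,1), distance |2-1|+|1-1| = 1
Tile 8: at (2,2), goal (2,1), distance |2-2|+|2-1| = 1
Sum: 2 + 2 + 0 + 2 + 2 + 2 + 1 + 1 = 12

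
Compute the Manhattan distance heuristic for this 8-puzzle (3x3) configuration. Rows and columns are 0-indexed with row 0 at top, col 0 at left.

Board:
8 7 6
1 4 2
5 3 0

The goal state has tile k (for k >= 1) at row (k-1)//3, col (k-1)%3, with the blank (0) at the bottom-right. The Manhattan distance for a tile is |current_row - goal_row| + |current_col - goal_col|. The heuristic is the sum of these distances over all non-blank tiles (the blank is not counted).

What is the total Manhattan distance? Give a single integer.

Tile 8: at (0,0), goal (2,1), distance |0-2|+|0-1| = 3
Tile 7: at (0,1), goal (2,0), distance |0-2|+|1-0| = 3
Tile 6: at (0,2), goal (1,2), distance |0-1|+|2-2| = 1
Tile 1: at (1,0), goal (0,0), distance |1-0|+|0-0| = 1
Tile 4: at (1,1), goal (1,0), distance |1-1|+|1-0| = 1
Tile 2: at (1,2), goal (0,1), distance |1-0|+|2-1| = 2
Tile 5: at (2,0), goal (1,1), distance |2-1|+|0-1| = 2
Tile 3: at (2,1), goal (0,2), distance |2-0|+|1-2| = 3
Sum: 3 + 3 + 1 + 1 + 1 + 2 + 2 + 3 = 16

Answer: 16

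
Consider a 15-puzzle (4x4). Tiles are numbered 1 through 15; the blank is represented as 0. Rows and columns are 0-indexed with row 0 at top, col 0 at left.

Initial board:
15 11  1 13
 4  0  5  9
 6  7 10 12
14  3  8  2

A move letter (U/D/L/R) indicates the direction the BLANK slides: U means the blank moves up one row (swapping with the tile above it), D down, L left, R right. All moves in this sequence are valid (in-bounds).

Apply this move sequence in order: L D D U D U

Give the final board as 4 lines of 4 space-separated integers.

After move 1 (L):
15 11  1 13
 0  4  5  9
 6  7 10 12
14  3  8  2

After move 2 (D):
15 11  1 13
 6  4  5  9
 0  7 10 12
14  3  8  2

After move 3 (D):
15 11  1 13
 6  4  5  9
14  7 10 12
 0  3  8  2

After move 4 (U):
15 11  1 13
 6  4  5  9
 0  7 10 12
14  3  8  2

After move 5 (D):
15 11  1 13
 6  4  5  9
14  7 10 12
 0  3  8  2

After move 6 (U):
15 11  1 13
 6  4  5  9
 0  7 10 12
14  3  8  2

Answer: 15 11  1 13
 6  4  5  9
 0  7 10 12
14  3  8  2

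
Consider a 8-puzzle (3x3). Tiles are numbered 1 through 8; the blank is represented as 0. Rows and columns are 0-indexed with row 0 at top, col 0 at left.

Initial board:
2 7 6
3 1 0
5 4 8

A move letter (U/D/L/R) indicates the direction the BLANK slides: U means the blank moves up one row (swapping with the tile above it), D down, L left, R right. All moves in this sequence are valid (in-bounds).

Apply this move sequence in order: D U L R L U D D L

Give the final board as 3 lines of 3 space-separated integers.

Answer: 2 7 6
3 4 1
0 5 8

Derivation:
After move 1 (D):
2 7 6
3 1 8
5 4 0

After move 2 (U):
2 7 6
3 1 0
5 4 8

After move 3 (L):
2 7 6
3 0 1
5 4 8

After move 4 (R):
2 7 6
3 1 0
5 4 8

After move 5 (L):
2 7 6
3 0 1
5 4 8

After move 6 (U):
2 0 6
3 7 1
5 4 8

After move 7 (D):
2 7 6
3 0 1
5 4 8

After move 8 (D):
2 7 6
3 4 1
5 0 8

After move 9 (L):
2 7 6
3 4 1
0 5 8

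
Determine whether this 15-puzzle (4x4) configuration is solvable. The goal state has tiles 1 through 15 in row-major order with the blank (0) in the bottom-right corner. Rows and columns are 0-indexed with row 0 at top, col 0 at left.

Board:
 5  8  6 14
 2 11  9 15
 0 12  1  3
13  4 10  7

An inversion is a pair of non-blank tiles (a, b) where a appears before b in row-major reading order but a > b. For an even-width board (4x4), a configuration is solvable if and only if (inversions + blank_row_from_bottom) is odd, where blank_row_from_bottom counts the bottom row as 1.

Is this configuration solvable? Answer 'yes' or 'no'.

Answer: yes

Derivation:
Inversions: 51
Blank is in row 2 (0-indexed from top), which is row 2 counting from the bottom (bottom = 1).
51 + 2 = 53, which is odd, so the puzzle is solvable.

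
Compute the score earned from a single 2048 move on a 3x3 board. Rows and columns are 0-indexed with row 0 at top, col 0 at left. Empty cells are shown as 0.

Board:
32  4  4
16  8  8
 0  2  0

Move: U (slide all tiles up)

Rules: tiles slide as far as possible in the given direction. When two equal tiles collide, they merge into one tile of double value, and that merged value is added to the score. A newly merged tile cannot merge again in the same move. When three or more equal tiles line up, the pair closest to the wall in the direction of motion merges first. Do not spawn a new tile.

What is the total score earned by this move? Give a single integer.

Slide up:
col 0: [32, 16, 0] -> [32, 16, 0]  score +0 (running 0)
col 1: [4, 8, 2] -> [4, 8, 2]  score +0 (running 0)
col 2: [4, 8, 0] -> [4, 8, 0]  score +0 (running 0)
Board after move:
32  4  4
16  8  8
 0  2  0

Answer: 0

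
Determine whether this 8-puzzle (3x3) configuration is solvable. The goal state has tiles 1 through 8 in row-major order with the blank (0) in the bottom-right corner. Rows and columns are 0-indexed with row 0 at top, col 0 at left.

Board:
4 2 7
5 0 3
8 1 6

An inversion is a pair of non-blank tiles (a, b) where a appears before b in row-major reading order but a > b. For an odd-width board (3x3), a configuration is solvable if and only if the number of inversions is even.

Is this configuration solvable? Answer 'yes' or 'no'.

Answer: no

Derivation:
Inversions (pairs i<j in row-major order where tile[i] > tile[j] > 0): 13
13 is odd, so the puzzle is not solvable.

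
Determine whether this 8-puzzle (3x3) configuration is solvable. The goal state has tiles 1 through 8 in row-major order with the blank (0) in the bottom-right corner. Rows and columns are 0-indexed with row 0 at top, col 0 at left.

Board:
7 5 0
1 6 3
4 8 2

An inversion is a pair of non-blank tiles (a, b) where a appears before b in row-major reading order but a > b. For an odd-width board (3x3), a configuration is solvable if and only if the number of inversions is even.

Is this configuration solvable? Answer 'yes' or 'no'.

Answer: yes

Derivation:
Inversions (pairs i<j in row-major order where tile[i] > tile[j] > 0): 16
16 is even, so the puzzle is solvable.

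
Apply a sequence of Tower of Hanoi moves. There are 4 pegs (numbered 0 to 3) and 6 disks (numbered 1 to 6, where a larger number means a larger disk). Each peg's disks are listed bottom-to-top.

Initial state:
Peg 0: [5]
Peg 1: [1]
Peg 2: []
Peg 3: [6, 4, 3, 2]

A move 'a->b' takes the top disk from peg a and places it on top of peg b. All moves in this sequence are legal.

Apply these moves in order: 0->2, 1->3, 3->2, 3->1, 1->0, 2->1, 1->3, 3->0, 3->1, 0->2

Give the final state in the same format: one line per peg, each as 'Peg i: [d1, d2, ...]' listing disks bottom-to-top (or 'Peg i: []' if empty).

Answer: Peg 0: [2]
Peg 1: [3]
Peg 2: [5, 1]
Peg 3: [6, 4]

Derivation:
After move 1 (0->2):
Peg 0: []
Peg 1: [1]
Peg 2: [5]
Peg 3: [6, 4, 3, 2]

After move 2 (1->3):
Peg 0: []
Peg 1: []
Peg 2: [5]
Peg 3: [6, 4, 3, 2, 1]

After move 3 (3->2):
Peg 0: []
Peg 1: []
Peg 2: [5, 1]
Peg 3: [6, 4, 3, 2]

After move 4 (3->1):
Peg 0: []
Peg 1: [2]
Peg 2: [5, 1]
Peg 3: [6, 4, 3]

After move 5 (1->0):
Peg 0: [2]
Peg 1: []
Peg 2: [5, 1]
Peg 3: [6, 4, 3]

After move 6 (2->1):
Peg 0: [2]
Peg 1: [1]
Peg 2: [5]
Peg 3: [6, 4, 3]

After move 7 (1->3):
Peg 0: [2]
Peg 1: []
Peg 2: [5]
Peg 3: [6, 4, 3, 1]

After move 8 (3->0):
Peg 0: [2, 1]
Peg 1: []
Peg 2: [5]
Peg 3: [6, 4, 3]

After move 9 (3->1):
Peg 0: [2, 1]
Peg 1: [3]
Peg 2: [5]
Peg 3: [6, 4]

After move 10 (0->2):
Peg 0: [2]
Peg 1: [3]
Peg 2: [5, 1]
Peg 3: [6, 4]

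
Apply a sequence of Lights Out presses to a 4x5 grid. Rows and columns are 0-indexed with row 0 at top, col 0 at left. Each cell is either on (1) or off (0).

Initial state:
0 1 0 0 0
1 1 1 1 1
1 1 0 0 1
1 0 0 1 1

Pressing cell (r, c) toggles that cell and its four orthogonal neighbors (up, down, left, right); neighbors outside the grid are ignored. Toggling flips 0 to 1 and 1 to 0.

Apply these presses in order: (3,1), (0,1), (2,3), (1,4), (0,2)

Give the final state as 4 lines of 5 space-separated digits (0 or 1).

After press 1 at (3,1):
0 1 0 0 0
1 1 1 1 1
1 0 0 0 1
0 1 1 1 1

After press 2 at (0,1):
1 0 1 0 0
1 0 1 1 1
1 0 0 0 1
0 1 1 1 1

After press 3 at (2,3):
1 0 1 0 0
1 0 1 0 1
1 0 1 1 0
0 1 1 0 1

After press 4 at (1,4):
1 0 1 0 1
1 0 1 1 0
1 0 1 1 1
0 1 1 0 1

After press 5 at (0,2):
1 1 0 1 1
1 0 0 1 0
1 0 1 1 1
0 1 1 0 1

Answer: 1 1 0 1 1
1 0 0 1 0
1 0 1 1 1
0 1 1 0 1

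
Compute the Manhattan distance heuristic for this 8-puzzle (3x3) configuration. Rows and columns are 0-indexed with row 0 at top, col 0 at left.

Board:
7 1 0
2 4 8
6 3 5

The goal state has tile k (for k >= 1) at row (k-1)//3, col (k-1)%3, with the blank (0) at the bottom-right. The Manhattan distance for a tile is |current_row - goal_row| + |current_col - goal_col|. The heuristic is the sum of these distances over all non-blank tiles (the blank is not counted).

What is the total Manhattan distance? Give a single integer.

Answer: 16

Derivation:
Tile 7: (0,0)->(2,0) = 2
Tile 1: (0,1)->(0,0) = 1
Tile 2: (1,0)->(0,1) = 2
Tile 4: (1,1)->(1,0) = 1
Tile 8: (1,2)->(2,1) = 2
Tile 6: (2,0)->(1,2) = 3
Tile 3: (2,1)->(0,2) = 3
Tile 5: (2,2)->(1,1) = 2
Sum: 2 + 1 + 2 + 1 + 2 + 3 + 3 + 2 = 16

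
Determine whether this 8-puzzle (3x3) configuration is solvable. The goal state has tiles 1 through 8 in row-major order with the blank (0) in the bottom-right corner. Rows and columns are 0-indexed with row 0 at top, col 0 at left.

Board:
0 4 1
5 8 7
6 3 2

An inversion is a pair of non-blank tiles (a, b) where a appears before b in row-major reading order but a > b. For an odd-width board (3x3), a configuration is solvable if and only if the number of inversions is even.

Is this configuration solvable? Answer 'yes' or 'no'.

Inversions (pairs i<j in row-major order where tile[i] > tile[j] > 0): 15
15 is odd, so the puzzle is not solvable.

Answer: no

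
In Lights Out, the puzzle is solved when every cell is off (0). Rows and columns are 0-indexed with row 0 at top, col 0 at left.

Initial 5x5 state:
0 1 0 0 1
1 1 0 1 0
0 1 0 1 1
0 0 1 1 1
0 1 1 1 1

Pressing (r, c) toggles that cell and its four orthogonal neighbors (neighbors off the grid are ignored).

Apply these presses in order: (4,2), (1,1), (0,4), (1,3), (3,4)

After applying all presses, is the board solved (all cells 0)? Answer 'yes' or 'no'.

Answer: yes

Derivation:
After press 1 at (4,2):
0 1 0 0 1
1 1 0 1 0
0 1 0 1 1
0 0 0 1 1
0 0 0 0 1

After press 2 at (1,1):
0 0 0 0 1
0 0 1 1 0
0 0 0 1 1
0 0 0 1 1
0 0 0 0 1

After press 3 at (0,4):
0 0 0 1 0
0 0 1 1 1
0 0 0 1 1
0 0 0 1 1
0 0 0 0 1

After press 4 at (1,3):
0 0 0 0 0
0 0 0 0 0
0 0 0 0 1
0 0 0 1 1
0 0 0 0 1

After press 5 at (3,4):
0 0 0 0 0
0 0 0 0 0
0 0 0 0 0
0 0 0 0 0
0 0 0 0 0

Lights still on: 0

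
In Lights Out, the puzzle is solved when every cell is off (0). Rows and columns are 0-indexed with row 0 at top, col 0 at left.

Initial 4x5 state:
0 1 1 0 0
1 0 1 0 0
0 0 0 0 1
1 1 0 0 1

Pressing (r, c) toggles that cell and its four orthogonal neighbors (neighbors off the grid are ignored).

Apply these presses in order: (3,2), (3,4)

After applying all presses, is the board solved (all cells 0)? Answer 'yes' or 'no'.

After press 1 at (3,2):
0 1 1 0 0
1 0 1 0 0
0 0 1 0 1
1 0 1 1 1

After press 2 at (3,4):
0 1 1 0 0
1 0 1 0 0
0 0 1 0 0
1 0 1 0 0

Lights still on: 7

Answer: no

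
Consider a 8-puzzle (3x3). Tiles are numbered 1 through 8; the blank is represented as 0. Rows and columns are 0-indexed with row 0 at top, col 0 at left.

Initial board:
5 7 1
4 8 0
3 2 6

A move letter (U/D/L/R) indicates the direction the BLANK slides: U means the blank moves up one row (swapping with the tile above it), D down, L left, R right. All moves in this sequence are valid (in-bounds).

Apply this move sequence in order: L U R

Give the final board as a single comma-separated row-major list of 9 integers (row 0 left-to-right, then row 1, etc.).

Answer: 5, 1, 0, 4, 7, 8, 3, 2, 6

Derivation:
After move 1 (L):
5 7 1
4 0 8
3 2 6

After move 2 (U):
5 0 1
4 7 8
3 2 6

After move 3 (R):
5 1 0
4 7 8
3 2 6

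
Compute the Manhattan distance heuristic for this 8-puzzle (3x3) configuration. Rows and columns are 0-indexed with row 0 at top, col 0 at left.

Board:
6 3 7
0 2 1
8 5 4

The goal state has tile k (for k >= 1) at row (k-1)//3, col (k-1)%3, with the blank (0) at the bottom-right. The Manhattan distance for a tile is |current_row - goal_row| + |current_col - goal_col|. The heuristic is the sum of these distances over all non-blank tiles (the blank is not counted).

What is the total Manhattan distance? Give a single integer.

Answer: 17

Derivation:
Tile 6: at (0,0), goal (1,2), distance |0-1|+|0-2| = 3
Tile 3: at (0,1), goal (0,2), distance |0-0|+|1-2| = 1
Tile 7: at (0,2), goal (2,0), distance |0-2|+|2-0| = 4
Tile 2: at (1,1), goal (0,1), distance |1-0|+|1-1| = 1
Tile 1: at (1,2), goal (0,0), distance |1-0|+|2-0| = 3
Tile 8: at (2,0), goal (2,1), distance |2-2|+|0-1| = 1
Tile 5: at (2,1), goal (1,1), distance |2-1|+|1-1| = 1
Tile 4: at (2,2), goal (1,0), distance |2-1|+|2-0| = 3
Sum: 3 + 1 + 4 + 1 + 3 + 1 + 1 + 3 = 17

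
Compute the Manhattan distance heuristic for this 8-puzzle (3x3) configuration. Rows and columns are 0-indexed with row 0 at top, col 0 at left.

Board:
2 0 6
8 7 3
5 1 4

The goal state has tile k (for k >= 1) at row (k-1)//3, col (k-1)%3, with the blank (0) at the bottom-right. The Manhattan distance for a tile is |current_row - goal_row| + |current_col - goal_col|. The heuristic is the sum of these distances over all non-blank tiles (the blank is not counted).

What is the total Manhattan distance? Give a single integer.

Answer: 15

Derivation:
Tile 2: at (0,0), goal (0,1), distance |0-0|+|0-1| = 1
Tile 6: at (0,2), goal (1,2), distance |0-1|+|2-2| = 1
Tile 8: at (1,0), goal (2,1), distance |1-2|+|0-1| = 2
Tile 7: at (1,1), goal (2,0), distance |1-2|+|1-0| = 2
Tile 3: at (1,2), goal (0,2), distance |1-0|+|2-2| = 1
Tile 5: at (2,0), goal (1,1), distance |2-1|+|0-1| = 2
Tile 1: at (2,1), goal (0,0), distance |2-0|+|1-0| = 3
Tile 4: at (2,2), goal (1,0), distance |2-1|+|2-0| = 3
Sum: 1 + 1 + 2 + 2 + 1 + 2 + 3 + 3 = 15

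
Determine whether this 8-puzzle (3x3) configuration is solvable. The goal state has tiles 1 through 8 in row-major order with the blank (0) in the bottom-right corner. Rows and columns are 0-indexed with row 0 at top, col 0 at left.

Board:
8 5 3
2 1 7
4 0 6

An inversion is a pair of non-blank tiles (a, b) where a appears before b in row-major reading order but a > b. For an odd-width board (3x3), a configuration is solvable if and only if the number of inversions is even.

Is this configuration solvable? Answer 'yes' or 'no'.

Answer: yes

Derivation:
Inversions (pairs i<j in row-major order where tile[i] > tile[j] > 0): 16
16 is even, so the puzzle is solvable.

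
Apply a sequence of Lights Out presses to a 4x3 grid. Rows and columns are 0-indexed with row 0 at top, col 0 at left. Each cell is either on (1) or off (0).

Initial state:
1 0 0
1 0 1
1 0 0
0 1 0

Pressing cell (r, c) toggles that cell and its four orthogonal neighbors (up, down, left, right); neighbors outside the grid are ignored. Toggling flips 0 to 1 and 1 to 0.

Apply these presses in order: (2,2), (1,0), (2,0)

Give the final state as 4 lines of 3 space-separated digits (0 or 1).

After press 1 at (2,2):
1 0 0
1 0 0
1 1 1
0 1 1

After press 2 at (1,0):
0 0 0
0 1 0
0 1 1
0 1 1

After press 3 at (2,0):
0 0 0
1 1 0
1 0 1
1 1 1

Answer: 0 0 0
1 1 0
1 0 1
1 1 1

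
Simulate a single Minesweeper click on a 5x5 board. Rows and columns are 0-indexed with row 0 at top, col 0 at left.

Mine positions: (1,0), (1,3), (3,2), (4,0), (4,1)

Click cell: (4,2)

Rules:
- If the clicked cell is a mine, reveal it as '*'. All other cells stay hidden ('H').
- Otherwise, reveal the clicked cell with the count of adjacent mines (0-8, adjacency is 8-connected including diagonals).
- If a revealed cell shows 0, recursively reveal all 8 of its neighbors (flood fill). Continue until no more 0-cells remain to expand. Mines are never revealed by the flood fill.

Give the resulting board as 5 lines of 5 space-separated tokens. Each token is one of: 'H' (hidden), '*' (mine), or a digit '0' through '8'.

H H H H H
H H H H H
H H H H H
H H H H H
H H 2 H H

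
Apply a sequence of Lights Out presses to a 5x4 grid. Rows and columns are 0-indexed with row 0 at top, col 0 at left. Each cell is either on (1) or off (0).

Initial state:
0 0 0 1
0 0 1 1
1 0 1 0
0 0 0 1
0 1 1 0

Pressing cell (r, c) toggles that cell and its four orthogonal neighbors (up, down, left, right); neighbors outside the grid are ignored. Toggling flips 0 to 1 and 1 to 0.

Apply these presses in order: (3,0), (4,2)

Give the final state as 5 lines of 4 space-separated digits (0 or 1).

Answer: 0 0 0 1
0 0 1 1
0 0 1 0
1 1 1 1
1 0 0 1

Derivation:
After press 1 at (3,0):
0 0 0 1
0 0 1 1
0 0 1 0
1 1 0 1
1 1 1 0

After press 2 at (4,2):
0 0 0 1
0 0 1 1
0 0 1 0
1 1 1 1
1 0 0 1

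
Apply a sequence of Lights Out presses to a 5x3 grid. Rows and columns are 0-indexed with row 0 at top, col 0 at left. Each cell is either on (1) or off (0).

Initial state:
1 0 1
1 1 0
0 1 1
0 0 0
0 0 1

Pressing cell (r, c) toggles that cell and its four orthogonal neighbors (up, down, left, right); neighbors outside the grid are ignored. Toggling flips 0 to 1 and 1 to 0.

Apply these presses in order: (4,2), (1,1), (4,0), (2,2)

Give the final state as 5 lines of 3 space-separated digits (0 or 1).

After press 1 at (4,2):
1 0 1
1 1 0
0 1 1
0 0 1
0 1 0

After press 2 at (1,1):
1 1 1
0 0 1
0 0 1
0 0 1
0 1 0

After press 3 at (4,0):
1 1 1
0 0 1
0 0 1
1 0 1
1 0 0

After press 4 at (2,2):
1 1 1
0 0 0
0 1 0
1 0 0
1 0 0

Answer: 1 1 1
0 0 0
0 1 0
1 0 0
1 0 0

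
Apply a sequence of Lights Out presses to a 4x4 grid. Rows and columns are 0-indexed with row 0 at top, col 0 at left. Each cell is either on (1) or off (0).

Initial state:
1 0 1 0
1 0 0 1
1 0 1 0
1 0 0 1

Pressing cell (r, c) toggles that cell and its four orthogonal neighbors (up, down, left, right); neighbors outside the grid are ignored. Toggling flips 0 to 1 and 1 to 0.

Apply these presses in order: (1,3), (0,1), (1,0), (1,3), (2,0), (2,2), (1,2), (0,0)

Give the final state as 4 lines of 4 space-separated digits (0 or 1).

Answer: 0 0 1 0
0 1 0 0
1 0 1 1
0 0 1 1

Derivation:
After press 1 at (1,3):
1 0 1 1
1 0 1 0
1 0 1 1
1 0 0 1

After press 2 at (0,1):
0 1 0 1
1 1 1 0
1 0 1 1
1 0 0 1

After press 3 at (1,0):
1 1 0 1
0 0 1 0
0 0 1 1
1 0 0 1

After press 4 at (1,3):
1 1 0 0
0 0 0 1
0 0 1 0
1 0 0 1

After press 5 at (2,0):
1 1 0 0
1 0 0 1
1 1 1 0
0 0 0 1

After press 6 at (2,2):
1 1 0 0
1 0 1 1
1 0 0 1
0 0 1 1

After press 7 at (1,2):
1 1 1 0
1 1 0 0
1 0 1 1
0 0 1 1

After press 8 at (0,0):
0 0 1 0
0 1 0 0
1 0 1 1
0 0 1 1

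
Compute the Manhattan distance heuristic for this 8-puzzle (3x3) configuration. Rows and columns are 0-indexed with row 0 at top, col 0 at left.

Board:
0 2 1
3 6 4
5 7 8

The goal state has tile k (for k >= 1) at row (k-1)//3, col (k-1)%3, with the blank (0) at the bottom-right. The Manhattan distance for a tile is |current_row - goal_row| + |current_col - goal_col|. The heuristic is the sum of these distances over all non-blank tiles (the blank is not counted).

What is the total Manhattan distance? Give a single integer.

Tile 2: (0,1)->(0,1) = 0
Tile 1: (0,2)->(0,0) = 2
Tile 3: (1,0)->(0,2) = 3
Tile 6: (1,1)->(1,2) = 1
Tile 4: (1,2)->(1,0) = 2
Tile 5: (2,0)->(1,1) = 2
Tile 7: (2,1)->(2,0) = 1
Tile 8: (2,2)->(2,1) = 1
Sum: 0 + 2 + 3 + 1 + 2 + 2 + 1 + 1 = 12

Answer: 12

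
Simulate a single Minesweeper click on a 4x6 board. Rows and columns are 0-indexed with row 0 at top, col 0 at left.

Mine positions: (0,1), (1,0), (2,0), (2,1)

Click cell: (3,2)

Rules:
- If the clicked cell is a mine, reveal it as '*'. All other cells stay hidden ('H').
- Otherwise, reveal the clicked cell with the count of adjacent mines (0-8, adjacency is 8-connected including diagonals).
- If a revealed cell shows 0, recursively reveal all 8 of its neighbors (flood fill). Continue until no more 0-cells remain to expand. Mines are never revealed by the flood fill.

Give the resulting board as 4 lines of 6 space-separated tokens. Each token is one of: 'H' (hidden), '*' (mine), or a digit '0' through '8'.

H H H H H H
H H H H H H
H H H H H H
H H 1 H H H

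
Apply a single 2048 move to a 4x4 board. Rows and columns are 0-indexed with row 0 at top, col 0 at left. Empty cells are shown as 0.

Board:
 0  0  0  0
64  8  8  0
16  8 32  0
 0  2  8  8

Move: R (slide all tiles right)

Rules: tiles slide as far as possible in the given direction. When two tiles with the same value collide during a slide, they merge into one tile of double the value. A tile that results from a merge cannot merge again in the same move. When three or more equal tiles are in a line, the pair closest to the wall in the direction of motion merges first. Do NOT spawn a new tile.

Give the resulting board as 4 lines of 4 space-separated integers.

Answer:  0  0  0  0
 0  0 64 16
 0 16  8 32
 0  0  2 16

Derivation:
Slide right:
row 0: [0, 0, 0, 0] -> [0, 0, 0, 0]
row 1: [64, 8, 8, 0] -> [0, 0, 64, 16]
row 2: [16, 8, 32, 0] -> [0, 16, 8, 32]
row 3: [0, 2, 8, 8] -> [0, 0, 2, 16]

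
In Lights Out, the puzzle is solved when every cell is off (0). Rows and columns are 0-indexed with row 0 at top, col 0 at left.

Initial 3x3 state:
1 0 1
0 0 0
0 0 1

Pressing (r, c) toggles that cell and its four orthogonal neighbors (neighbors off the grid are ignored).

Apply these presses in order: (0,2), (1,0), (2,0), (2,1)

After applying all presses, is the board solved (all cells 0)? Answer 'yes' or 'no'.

Answer: no

Derivation:
After press 1 at (0,2):
1 1 0
0 0 1
0 0 1

After press 2 at (1,0):
0 1 0
1 1 1
1 0 1

After press 3 at (2,0):
0 1 0
0 1 1
0 1 1

After press 4 at (2,1):
0 1 0
0 0 1
1 0 0

Lights still on: 3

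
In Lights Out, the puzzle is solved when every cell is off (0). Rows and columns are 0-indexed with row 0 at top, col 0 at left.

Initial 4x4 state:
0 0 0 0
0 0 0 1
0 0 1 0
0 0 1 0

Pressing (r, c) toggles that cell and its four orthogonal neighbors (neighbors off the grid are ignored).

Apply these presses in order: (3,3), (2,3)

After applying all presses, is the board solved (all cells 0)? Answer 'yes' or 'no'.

Answer: yes

Derivation:
After press 1 at (3,3):
0 0 0 0
0 0 0 1
0 0 1 1
0 0 0 1

After press 2 at (2,3):
0 0 0 0
0 0 0 0
0 0 0 0
0 0 0 0

Lights still on: 0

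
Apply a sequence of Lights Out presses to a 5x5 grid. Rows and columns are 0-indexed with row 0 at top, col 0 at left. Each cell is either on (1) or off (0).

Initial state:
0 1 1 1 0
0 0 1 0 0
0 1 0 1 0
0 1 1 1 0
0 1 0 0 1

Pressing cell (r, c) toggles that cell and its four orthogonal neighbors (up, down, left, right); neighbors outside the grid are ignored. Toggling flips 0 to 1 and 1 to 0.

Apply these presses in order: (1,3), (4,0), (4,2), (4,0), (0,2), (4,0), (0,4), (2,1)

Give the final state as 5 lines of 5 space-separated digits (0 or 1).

After press 1 at (1,3):
0 1 1 0 0
0 0 0 1 1
0 1 0 0 0
0 1 1 1 0
0 1 0 0 1

After press 2 at (4,0):
0 1 1 0 0
0 0 0 1 1
0 1 0 0 0
1 1 1 1 0
1 0 0 0 1

After press 3 at (4,2):
0 1 1 0 0
0 0 0 1 1
0 1 0 0 0
1 1 0 1 0
1 1 1 1 1

After press 4 at (4,0):
0 1 1 0 0
0 0 0 1 1
0 1 0 0 0
0 1 0 1 0
0 0 1 1 1

After press 5 at (0,2):
0 0 0 1 0
0 0 1 1 1
0 1 0 0 0
0 1 0 1 0
0 0 1 1 1

After press 6 at (4,0):
0 0 0 1 0
0 0 1 1 1
0 1 0 0 0
1 1 0 1 0
1 1 1 1 1

After press 7 at (0,4):
0 0 0 0 1
0 0 1 1 0
0 1 0 0 0
1 1 0 1 0
1 1 1 1 1

After press 8 at (2,1):
0 0 0 0 1
0 1 1 1 0
1 0 1 0 0
1 0 0 1 0
1 1 1 1 1

Answer: 0 0 0 0 1
0 1 1 1 0
1 0 1 0 0
1 0 0 1 0
1 1 1 1 1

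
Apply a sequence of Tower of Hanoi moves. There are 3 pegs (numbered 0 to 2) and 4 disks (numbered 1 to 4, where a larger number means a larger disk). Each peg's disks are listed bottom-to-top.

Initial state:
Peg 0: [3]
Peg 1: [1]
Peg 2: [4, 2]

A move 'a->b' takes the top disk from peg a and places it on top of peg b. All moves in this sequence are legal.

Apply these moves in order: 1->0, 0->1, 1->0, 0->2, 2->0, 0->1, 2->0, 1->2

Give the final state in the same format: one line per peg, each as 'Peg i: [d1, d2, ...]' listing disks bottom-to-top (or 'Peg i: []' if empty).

Answer: Peg 0: [3, 2]
Peg 1: []
Peg 2: [4, 1]

Derivation:
After move 1 (1->0):
Peg 0: [3, 1]
Peg 1: []
Peg 2: [4, 2]

After move 2 (0->1):
Peg 0: [3]
Peg 1: [1]
Peg 2: [4, 2]

After move 3 (1->0):
Peg 0: [3, 1]
Peg 1: []
Peg 2: [4, 2]

After move 4 (0->2):
Peg 0: [3]
Peg 1: []
Peg 2: [4, 2, 1]

After move 5 (2->0):
Peg 0: [3, 1]
Peg 1: []
Peg 2: [4, 2]

After move 6 (0->1):
Peg 0: [3]
Peg 1: [1]
Peg 2: [4, 2]

After move 7 (2->0):
Peg 0: [3, 2]
Peg 1: [1]
Peg 2: [4]

After move 8 (1->2):
Peg 0: [3, 2]
Peg 1: []
Peg 2: [4, 1]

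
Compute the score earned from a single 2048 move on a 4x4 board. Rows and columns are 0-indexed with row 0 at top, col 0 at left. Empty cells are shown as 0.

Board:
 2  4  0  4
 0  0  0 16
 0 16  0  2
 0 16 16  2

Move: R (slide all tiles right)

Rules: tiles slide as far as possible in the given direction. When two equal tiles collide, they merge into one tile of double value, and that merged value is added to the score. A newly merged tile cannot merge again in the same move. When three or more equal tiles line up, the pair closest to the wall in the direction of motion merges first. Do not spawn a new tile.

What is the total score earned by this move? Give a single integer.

Answer: 40

Derivation:
Slide right:
row 0: [2, 4, 0, 4] -> [0, 0, 2, 8]  score +8 (running 8)
row 1: [0, 0, 0, 16] -> [0, 0, 0, 16]  score +0 (running 8)
row 2: [0, 16, 0, 2] -> [0, 0, 16, 2]  score +0 (running 8)
row 3: [0, 16, 16, 2] -> [0, 0, 32, 2]  score +32 (running 40)
Board after move:
 0  0  2  8
 0  0  0 16
 0  0 16  2
 0  0 32  2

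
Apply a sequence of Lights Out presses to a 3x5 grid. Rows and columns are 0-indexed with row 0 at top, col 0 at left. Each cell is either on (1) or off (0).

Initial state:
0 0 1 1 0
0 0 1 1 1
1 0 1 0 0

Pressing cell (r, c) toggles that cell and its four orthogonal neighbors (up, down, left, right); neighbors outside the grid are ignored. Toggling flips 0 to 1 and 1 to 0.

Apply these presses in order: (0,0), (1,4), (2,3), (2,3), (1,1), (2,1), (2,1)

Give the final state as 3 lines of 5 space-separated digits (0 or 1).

Answer: 1 0 1 1 1
0 1 0 0 0
1 1 1 0 1

Derivation:
After press 1 at (0,0):
1 1 1 1 0
1 0 1 1 1
1 0 1 0 0

After press 2 at (1,4):
1 1 1 1 1
1 0 1 0 0
1 0 1 0 1

After press 3 at (2,3):
1 1 1 1 1
1 0 1 1 0
1 0 0 1 0

After press 4 at (2,3):
1 1 1 1 1
1 0 1 0 0
1 0 1 0 1

After press 5 at (1,1):
1 0 1 1 1
0 1 0 0 0
1 1 1 0 1

After press 6 at (2,1):
1 0 1 1 1
0 0 0 0 0
0 0 0 0 1

After press 7 at (2,1):
1 0 1 1 1
0 1 0 0 0
1 1 1 0 1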